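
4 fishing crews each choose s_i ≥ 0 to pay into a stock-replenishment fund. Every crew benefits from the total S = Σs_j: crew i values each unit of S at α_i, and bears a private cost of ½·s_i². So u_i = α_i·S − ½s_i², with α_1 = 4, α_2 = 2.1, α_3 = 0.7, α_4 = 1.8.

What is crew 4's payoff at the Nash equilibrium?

Crew i's FOC: ∂u_i/∂s_i = α_i − s_i = 0, so s_i* = α_i.
NE contributions = (4, 2.1, 0.7, 1.8); S = 8.6.
u_4 = α_4·S − ½·(s_4)² = 1.8·8.6 − ½·1.8² = 13.86.

13.86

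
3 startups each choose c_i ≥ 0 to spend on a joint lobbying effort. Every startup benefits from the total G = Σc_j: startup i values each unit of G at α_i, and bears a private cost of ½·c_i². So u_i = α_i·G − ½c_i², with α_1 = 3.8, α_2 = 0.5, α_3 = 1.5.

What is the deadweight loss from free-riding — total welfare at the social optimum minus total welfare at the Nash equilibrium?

25.29

Startup i's FOC: ∂u_i/∂c_i = α_i − c_i = 0, so c_i* = α_i.
NE contributions = (3.8, 0.5, 1.5); G = 5.8.
W^NE = (Σα)·G − ½Σα_i² = 5.8² − ½·16.94 = 25.17.
Planner sets c_i = Σα_j = 5.8 for every i, so G^SO = 3·5.8 = 17.4.
W^SO = (Σα)·G^SO − ½·3·(Σα)² = (3/2)·5.8² = 50.46.
Deadweight loss = W^SO − W^NE = 25.29.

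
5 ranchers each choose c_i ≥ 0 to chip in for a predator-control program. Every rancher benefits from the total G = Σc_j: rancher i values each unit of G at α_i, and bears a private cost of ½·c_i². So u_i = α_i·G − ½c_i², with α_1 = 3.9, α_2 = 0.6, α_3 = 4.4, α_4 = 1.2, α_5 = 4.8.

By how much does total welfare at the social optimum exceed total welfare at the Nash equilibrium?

362.72

Rancher i's FOC: ∂u_i/∂c_i = α_i − c_i = 0, so c_i* = α_i.
NE contributions = (3.9, 0.6, 4.4, 1.2, 4.8); G = 14.9.
W^NE = (Σα)·G − ½Σα_i² = 14.9² − ½·59.41 = 192.305.
Planner sets c_i = Σα_j = 14.9 for every i, so G^SO = 5·14.9 = 74.5.
W^SO = (Σα)·G^SO − ½·5·(Σα)² = (5/2)·14.9² = 555.025.
Deadweight loss = W^SO − W^NE = 362.72.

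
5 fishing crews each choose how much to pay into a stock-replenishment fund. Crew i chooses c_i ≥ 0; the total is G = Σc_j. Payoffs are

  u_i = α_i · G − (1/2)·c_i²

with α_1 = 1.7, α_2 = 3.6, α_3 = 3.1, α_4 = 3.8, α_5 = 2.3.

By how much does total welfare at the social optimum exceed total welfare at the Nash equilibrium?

Crew i's FOC: ∂u_i/∂c_i = α_i − c_i = 0, so c_i* = α_i.
NE contributions = (1.7, 3.6, 3.1, 3.8, 2.3); G = 14.5.
W^NE = (Σα)·G − ½Σα_i² = 14.5² − ½·45.19 = 187.655.
Planner sets c_i = Σα_j = 14.5 for every i, so G^SO = 5·14.5 = 72.5.
W^SO = (Σα)·G^SO − ½·5·(Σα)² = (5/2)·14.5² = 525.625.
Deadweight loss = W^SO − W^NE = 337.97.

337.97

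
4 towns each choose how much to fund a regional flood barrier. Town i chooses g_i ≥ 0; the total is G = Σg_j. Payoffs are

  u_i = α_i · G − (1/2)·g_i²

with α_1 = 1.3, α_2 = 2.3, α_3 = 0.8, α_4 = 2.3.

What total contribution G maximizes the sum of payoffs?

26.8

Planner FOC: ∂(Σu_j)/∂g_i = (Σα_j) − g_i = 0, so g_i^SO = Σα_j = 6.7 for every i; G^SO = 26.8.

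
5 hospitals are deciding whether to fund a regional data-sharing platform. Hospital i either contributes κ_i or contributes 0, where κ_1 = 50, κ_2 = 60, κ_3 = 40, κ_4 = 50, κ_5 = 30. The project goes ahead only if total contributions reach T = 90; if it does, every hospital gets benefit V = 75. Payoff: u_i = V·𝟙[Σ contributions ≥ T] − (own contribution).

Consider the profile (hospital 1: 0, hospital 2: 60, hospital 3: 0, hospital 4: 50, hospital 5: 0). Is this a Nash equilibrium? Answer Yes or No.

Total = 110 ≥ 90: provided.
Hospital 1 (pledges 0, payoff 75): pledging 50 → total 160, payoff 25. No gain.
Hospital 2 (pledges 60, payoff 15): dropping to 0 → total 50, payoff 0. No gain.
Hospital 3 (pledges 0, payoff 75): pledging 40 → total 150, payoff 35. No gain.
Hospital 4 (pledges 50, payoff 25): dropping to 0 → total 60, payoff 0. No gain.
Hospital 5 (pledges 0, payoff 75): pledging 30 → total 140, payoff 45. No gain.

Yes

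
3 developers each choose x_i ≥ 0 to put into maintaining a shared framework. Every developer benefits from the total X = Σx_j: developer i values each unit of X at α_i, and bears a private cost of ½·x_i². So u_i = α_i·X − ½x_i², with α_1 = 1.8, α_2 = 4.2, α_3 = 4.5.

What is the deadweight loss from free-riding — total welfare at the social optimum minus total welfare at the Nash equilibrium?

Developer i's FOC: ∂u_i/∂x_i = α_i − x_i = 0, so x_i* = α_i.
NE contributions = (1.8, 4.2, 4.5); X = 10.5.
W^NE = (Σα)·X − ½Σα_i² = 10.5² − ½·41.13 = 89.685.
Planner sets x_i = Σα_j = 10.5 for every i, so X^SO = 3·10.5 = 31.5.
W^SO = (Σα)·X^SO − ½·3·(Σα)² = (3/2)·10.5² = 165.375.
Deadweight loss = W^SO − W^NE = 75.69.

75.69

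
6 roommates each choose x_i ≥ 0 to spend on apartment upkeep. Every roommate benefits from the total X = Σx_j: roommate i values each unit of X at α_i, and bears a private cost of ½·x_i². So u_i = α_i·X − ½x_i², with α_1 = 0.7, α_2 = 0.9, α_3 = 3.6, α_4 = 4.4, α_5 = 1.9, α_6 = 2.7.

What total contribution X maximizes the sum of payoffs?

85.2

Planner FOC: ∂(Σu_j)/∂x_i = (Σα_j) − x_i = 0, so x_i^SO = Σα_j = 14.2 for every i; X^SO = 85.2.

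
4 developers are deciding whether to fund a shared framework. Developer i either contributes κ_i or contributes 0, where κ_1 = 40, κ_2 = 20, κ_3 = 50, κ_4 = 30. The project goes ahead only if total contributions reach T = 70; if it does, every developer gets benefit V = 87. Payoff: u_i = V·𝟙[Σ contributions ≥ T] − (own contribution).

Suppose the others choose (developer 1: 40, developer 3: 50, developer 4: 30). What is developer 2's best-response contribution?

0

Others' total = 120 ≥ 70; contributing adds cost 20 for no extra benefit.
Best response: 0.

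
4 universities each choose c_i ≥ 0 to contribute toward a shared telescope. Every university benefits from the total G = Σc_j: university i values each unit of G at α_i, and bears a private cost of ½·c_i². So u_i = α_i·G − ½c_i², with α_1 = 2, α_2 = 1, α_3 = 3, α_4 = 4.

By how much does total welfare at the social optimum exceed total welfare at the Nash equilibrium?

University i's FOC: ∂u_i/∂c_i = α_i − c_i = 0, so c_i* = α_i.
NE contributions = (2, 1, 3, 4); G = 10.
W^NE = (Σα)·G − ½Σα_i² = 10² − ½·30 = 85.
Planner sets c_i = Σα_j = 10 for every i, so G^SO = 4·10 = 40.
W^SO = (Σα)·G^SO − ½·4·(Σα)² = (4/2)·10² = 200.
Deadweight loss = W^SO − W^NE = 115.

115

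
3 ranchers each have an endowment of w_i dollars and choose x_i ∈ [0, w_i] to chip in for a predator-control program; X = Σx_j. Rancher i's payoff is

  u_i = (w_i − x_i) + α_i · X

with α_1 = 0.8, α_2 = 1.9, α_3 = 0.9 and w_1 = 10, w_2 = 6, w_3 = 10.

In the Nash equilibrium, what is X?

∂u_i/∂x_i = α_i − 1, so rancher i contributes w_i if α_i > 1, else 0.
α_i > 1 for i ∈ {2}; NE contributions (0, 6, 0), X = 6.

6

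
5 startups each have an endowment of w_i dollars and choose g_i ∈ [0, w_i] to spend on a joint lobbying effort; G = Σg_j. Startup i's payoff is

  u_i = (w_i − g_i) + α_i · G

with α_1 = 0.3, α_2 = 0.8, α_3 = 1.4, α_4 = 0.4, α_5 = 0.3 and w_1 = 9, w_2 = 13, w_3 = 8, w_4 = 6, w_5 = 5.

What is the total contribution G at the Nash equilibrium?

8

∂u_i/∂g_i = α_i − 1, so startup i contributes w_i if α_i > 1, else 0.
α_i > 1 for i ∈ {3}; NE contributions (0, 0, 8, 0, 0), G = 8.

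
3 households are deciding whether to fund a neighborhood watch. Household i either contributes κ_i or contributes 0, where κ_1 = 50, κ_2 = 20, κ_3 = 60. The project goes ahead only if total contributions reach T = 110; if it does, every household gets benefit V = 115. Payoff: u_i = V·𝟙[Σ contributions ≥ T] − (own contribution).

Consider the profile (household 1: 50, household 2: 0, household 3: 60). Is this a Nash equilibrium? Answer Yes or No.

Yes

Total = 110 ≥ 110: provided.
Household 1 (pledges 50, payoff 65): dropping to 0 → total 60, payoff 0. No gain.
Household 2 (pledges 0, payoff 115): pledging 20 → total 130, payoff 95. No gain.
Household 3 (pledges 60, payoff 55): dropping to 0 → total 50, payoff 0. No gain.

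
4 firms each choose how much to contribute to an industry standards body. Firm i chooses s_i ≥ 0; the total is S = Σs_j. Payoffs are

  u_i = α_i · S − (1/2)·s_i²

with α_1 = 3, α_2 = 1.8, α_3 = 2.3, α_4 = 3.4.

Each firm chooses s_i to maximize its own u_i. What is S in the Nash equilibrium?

Firm i's FOC: ∂u_i/∂s_i = α_i − s_i = 0, so s_i* = α_i.
NE contributions = (3, 1.8, 2.3, 3.4); S = 10.5.

10.5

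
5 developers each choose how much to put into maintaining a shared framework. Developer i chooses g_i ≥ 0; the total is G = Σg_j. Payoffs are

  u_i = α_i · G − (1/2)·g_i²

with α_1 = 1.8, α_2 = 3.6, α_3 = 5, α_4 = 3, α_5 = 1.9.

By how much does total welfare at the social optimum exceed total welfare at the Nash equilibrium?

378.04

Developer i's FOC: ∂u_i/∂g_i = α_i − g_i = 0, so g_i* = α_i.
NE contributions = (1.8, 3.6, 5, 3, 1.9); G = 15.3.
W^NE = (Σα)·G − ½Σα_i² = 15.3² − ½·53.81 = 207.185.
Planner sets g_i = Σα_j = 15.3 for every i, so G^SO = 5·15.3 = 76.5.
W^SO = (Σα)·G^SO − ½·5·(Σα)² = (5/2)·15.3² = 585.225.
Deadweight loss = W^SO − W^NE = 378.04.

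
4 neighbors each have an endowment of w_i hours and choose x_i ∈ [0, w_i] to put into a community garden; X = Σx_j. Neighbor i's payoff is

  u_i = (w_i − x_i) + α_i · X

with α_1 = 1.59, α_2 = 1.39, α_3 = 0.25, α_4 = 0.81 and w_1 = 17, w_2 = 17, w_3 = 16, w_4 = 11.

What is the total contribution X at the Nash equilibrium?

∂u_i/∂x_i = α_i − 1, so neighbor i contributes w_i if α_i > 1, else 0.
α_i > 1 for i ∈ {1, 2}; NE contributions (17, 17, 0, 0), X = 34.

34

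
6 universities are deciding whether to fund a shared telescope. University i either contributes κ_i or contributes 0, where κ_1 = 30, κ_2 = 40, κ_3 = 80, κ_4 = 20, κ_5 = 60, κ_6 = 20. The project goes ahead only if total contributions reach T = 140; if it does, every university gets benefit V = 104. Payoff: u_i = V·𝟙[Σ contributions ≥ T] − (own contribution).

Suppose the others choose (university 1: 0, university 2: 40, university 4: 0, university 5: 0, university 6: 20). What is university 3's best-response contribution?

Others' total = 60. Contributing 80 brings total to 140 ≥ 140: gain V − κ_3 = 24.
Best response: 80.

80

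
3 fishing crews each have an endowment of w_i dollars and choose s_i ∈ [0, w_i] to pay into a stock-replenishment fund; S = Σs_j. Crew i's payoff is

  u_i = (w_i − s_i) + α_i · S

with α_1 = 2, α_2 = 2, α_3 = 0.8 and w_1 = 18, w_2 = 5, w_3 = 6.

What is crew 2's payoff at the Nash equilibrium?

46

∂u_i/∂s_i = α_i − 1, so crew i contributes w_i if α_i > 1, else 0.
α_i > 1 for i ∈ {1, 2}; NE contributions (18, 5, 0), S = 23.
u_2 = (5 − 5) + 2·23 = 46.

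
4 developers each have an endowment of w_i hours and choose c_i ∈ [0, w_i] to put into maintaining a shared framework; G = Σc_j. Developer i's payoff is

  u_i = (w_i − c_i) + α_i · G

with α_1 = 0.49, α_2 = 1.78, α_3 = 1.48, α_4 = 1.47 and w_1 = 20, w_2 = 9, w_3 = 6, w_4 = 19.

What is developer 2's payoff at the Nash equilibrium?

60.52

∂u_i/∂c_i = α_i − 1, so developer i contributes w_i if α_i > 1, else 0.
α_i > 1 for i ∈ {2, 3, 4}; NE contributions (0, 9, 6, 19), G = 34.
u_2 = (9 − 9) + 1.78·34 = 60.52.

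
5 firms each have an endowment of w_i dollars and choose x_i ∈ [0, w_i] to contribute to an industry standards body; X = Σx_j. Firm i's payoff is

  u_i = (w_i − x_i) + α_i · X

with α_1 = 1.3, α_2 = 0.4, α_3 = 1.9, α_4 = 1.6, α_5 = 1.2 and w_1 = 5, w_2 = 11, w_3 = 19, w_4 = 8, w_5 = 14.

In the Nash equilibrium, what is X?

∂u_i/∂x_i = α_i − 1, so firm i contributes w_i if α_i > 1, else 0.
α_i > 1 for i ∈ {1, 3, 4, 5}; NE contributions (5, 0, 19, 8, 14), X = 46.

46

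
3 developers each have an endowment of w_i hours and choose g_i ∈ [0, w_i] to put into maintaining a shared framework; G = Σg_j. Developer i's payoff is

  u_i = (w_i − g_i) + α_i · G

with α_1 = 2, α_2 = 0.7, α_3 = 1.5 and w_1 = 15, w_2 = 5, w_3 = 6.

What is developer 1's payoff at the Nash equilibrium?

42

∂u_i/∂g_i = α_i − 1, so developer i contributes w_i if α_i > 1, else 0.
α_i > 1 for i ∈ {1, 3}; NE contributions (15, 0, 6), G = 21.
u_1 = (15 − 15) + 2·21 = 42.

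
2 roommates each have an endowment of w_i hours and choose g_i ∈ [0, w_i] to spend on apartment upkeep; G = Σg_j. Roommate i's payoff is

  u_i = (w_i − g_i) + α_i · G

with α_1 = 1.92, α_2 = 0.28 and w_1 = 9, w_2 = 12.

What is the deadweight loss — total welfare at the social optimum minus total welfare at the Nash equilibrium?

∂u_i/∂g_i = α_i − 1, so roommate i contributes w_i if α_i > 1, else 0.
α_i > 1 for i ∈ {1}; NE contributions (9, 0), G = 9.
W^NE = Σw_i − G^NE + (Σα_i)·G^NE = 21 + 1.2·9 = 31.8.
Planner: ∂(Σu_j)/∂g_i = Σα_j − 1 = 1.2 > 0, so everyone contributes w_i; G^SO = 21, W^SO = 21 + 1.2·21 = 46.2.
Deadweight loss = 14.4.

14.4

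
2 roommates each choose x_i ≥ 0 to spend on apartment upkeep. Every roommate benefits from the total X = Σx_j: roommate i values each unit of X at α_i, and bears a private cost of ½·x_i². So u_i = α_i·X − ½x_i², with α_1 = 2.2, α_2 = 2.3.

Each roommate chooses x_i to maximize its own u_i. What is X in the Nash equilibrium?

4.5

Roommate i's FOC: ∂u_i/∂x_i = α_i − x_i = 0, so x_i* = α_i.
NE contributions = (2.2, 2.3); X = 4.5.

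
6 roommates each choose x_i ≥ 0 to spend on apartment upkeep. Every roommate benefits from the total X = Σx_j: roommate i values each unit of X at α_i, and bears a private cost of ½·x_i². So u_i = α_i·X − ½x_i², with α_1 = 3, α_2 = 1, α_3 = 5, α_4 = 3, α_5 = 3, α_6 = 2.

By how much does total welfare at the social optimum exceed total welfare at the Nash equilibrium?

Roommate i's FOC: ∂u_i/∂x_i = α_i − x_i = 0, so x_i* = α_i.
NE contributions = (3, 1, 5, 3, 3, 2); X = 17.
W^NE = (Σα)·X − ½Σα_i² = 17² − ½·57 = 260.5.
Planner sets x_i = Σα_j = 17 for every i, so X^SO = 6·17 = 102.
W^SO = (Σα)·X^SO − ½·6·(Σα)² = (6/2)·17² = 867.
Deadweight loss = W^SO − W^NE = 606.5.

606.5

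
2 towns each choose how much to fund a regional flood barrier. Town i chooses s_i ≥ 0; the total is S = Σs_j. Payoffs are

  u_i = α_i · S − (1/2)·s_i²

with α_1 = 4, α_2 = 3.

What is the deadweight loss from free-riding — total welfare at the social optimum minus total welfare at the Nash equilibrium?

12.5

Town i's FOC: ∂u_i/∂s_i = α_i − s_i = 0, so s_i* = α_i.
NE contributions = (4, 3); S = 7.
W^NE = (Σα)·S − ½Σα_i² = 7² − ½·25 = 36.5.
Planner sets s_i = Σα_j = 7 for every i, so S^SO = 2·7 = 14.
W^SO = (Σα)·S^SO − ½·2·(Σα)² = (2/2)·7² = 49.
Deadweight loss = W^SO − W^NE = 12.5.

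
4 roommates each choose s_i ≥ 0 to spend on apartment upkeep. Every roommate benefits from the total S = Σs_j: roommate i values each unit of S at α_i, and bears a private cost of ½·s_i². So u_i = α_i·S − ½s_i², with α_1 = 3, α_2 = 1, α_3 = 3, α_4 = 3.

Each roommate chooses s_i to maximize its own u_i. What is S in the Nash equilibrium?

Roommate i's FOC: ∂u_i/∂s_i = α_i − s_i = 0, so s_i* = α_i.
NE contributions = (3, 1, 3, 3); S = 10.

10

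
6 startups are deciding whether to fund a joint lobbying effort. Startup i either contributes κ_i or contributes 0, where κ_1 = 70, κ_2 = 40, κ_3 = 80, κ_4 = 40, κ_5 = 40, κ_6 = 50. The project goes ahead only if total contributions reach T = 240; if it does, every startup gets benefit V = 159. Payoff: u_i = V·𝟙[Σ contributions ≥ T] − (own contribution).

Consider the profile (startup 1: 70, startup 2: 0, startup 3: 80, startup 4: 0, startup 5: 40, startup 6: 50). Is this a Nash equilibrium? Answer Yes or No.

Total = 240 ≥ 240: provided.
Startup 1 (pledges 70, payoff 89): dropping to 0 → total 170, payoff 0. No gain.
Startup 2 (pledges 0, payoff 159): pledging 40 → total 280, payoff 119. No gain.
Startup 3 (pledges 80, payoff 79): dropping to 0 → total 160, payoff 0. No gain.
Startup 4 (pledges 0, payoff 159): pledging 40 → total 280, payoff 119. No gain.
Startup 5 (pledges 40, payoff 119): dropping to 0 → total 200, payoff 0. No gain.
Startup 6 (pledges 50, payoff 109): dropping to 0 → total 190, payoff 0. No gain.

Yes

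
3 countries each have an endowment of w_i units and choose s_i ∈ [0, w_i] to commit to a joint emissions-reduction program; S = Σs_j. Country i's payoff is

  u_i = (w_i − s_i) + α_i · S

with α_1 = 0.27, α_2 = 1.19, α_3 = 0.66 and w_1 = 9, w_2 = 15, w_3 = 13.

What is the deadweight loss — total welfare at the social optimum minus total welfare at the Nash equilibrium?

∂u_i/∂s_i = α_i − 1, so country i contributes w_i if α_i > 1, else 0.
α_i > 1 for i ∈ {2}; NE contributions (0, 15, 0), S = 15.
W^NE = Σw_i − S^NE + (Σα_i)·S^NE = 37 + 1.12·15 = 53.8.
Planner: ∂(Σu_j)/∂s_i = Σα_j − 1 = 1.12 > 0, so everyone contributes w_i; S^SO = 37, W^SO = 37 + 1.12·37 = 78.44.
Deadweight loss = 24.64.

24.64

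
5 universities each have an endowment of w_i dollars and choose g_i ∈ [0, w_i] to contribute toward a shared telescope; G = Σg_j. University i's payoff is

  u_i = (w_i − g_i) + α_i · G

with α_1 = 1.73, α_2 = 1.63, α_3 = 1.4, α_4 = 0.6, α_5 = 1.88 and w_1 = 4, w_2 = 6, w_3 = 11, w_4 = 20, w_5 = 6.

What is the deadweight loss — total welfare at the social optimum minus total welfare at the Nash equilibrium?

∂u_i/∂g_i = α_i − 1, so university i contributes w_i if α_i > 1, else 0.
α_i > 1 for i ∈ {1, 2, 3, 5}; NE contributions (4, 6, 11, 0, 6), G = 27.
W^NE = Σw_i − G^NE + (Σα_i)·G^NE = 47 + 6.24·27 = 215.48.
Planner: ∂(Σu_j)/∂g_i = Σα_j − 1 = 6.24 > 0, so everyone contributes w_i; G^SO = 47, W^SO = 47 + 6.24·47 = 340.28.
Deadweight loss = 124.8.

124.8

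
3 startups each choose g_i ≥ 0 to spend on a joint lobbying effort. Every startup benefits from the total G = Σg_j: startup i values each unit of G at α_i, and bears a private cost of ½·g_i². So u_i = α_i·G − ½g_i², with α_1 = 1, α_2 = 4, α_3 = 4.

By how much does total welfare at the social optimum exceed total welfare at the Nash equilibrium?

Startup i's FOC: ∂u_i/∂g_i = α_i − g_i = 0, so g_i* = α_i.
NE contributions = (1, 4, 4); G = 9.
W^NE = (Σα)·G − ½Σα_i² = 9² − ½·33 = 64.5.
Planner sets g_i = Σα_j = 9 for every i, so G^SO = 3·9 = 27.
W^SO = (Σα)·G^SO − ½·3·(Σα)² = (3/2)·9² = 121.5.
Deadweight loss = W^SO − W^NE = 57.

57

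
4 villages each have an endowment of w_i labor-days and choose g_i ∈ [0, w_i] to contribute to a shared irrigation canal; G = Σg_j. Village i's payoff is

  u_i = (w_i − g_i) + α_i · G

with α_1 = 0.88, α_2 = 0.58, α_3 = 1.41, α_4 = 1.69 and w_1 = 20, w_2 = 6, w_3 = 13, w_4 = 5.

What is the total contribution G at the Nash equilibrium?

18

∂u_i/∂g_i = α_i − 1, so village i contributes w_i if α_i > 1, else 0.
α_i > 1 for i ∈ {3, 4}; NE contributions (0, 0, 13, 5), G = 18.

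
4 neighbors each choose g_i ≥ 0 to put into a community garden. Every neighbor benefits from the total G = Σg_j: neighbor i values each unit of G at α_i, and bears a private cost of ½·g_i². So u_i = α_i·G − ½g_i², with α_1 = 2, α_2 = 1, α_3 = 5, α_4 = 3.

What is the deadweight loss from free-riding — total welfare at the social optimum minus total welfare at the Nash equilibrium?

Neighbor i's FOC: ∂u_i/∂g_i = α_i − g_i = 0, so g_i* = α_i.
NE contributions = (2, 1, 5, 3); G = 11.
W^NE = (Σα)·G − ½Σα_i² = 11² − ½·39 = 101.5.
Planner sets g_i = Σα_j = 11 for every i, so G^SO = 4·11 = 44.
W^SO = (Σα)·G^SO − ½·4·(Σα)² = (4/2)·11² = 242.
Deadweight loss = W^SO − W^NE = 140.5.

140.5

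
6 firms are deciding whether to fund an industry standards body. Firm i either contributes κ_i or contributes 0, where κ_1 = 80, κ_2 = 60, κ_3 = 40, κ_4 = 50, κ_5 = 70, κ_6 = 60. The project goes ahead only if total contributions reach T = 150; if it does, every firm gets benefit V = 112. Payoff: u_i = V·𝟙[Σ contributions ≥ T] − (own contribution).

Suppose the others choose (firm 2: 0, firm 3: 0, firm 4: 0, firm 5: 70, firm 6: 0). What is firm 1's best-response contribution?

80

Others' total = 70. Contributing 80 brings total to 150 ≥ 150: gain V − κ_1 = 32.
Best response: 80.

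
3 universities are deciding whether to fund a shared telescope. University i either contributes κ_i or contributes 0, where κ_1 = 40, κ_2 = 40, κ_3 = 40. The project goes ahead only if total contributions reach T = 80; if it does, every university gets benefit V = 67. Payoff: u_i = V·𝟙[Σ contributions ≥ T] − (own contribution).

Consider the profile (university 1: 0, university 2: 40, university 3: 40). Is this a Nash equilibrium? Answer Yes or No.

Total = 80 ≥ 80: provided.
University 1 (pledges 0, payoff 67): pledging 40 → total 120, payoff 27. No gain.
University 2 (pledges 40, payoff 27): dropping to 0 → total 40, payoff 0. No gain.
University 3 (pledges 40, payoff 27): dropping to 0 → total 40, payoff 0. No gain.

Yes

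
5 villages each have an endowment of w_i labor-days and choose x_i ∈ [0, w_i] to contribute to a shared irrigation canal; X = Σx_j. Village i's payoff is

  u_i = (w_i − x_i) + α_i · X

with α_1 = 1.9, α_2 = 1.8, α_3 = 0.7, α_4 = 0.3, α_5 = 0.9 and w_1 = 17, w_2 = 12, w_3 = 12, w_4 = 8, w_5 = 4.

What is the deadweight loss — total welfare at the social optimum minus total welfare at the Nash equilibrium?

110.4

∂u_i/∂x_i = α_i − 1, so village i contributes w_i if α_i > 1, else 0.
α_i > 1 for i ∈ {1, 2}; NE contributions (17, 12, 0, 0, 0), X = 29.
W^NE = Σw_i − X^NE + (Σα_i)·X^NE = 53 + 4.6·29 = 186.4.
Planner: ∂(Σu_j)/∂x_i = Σα_j − 1 = 4.6 > 0, so everyone contributes w_i; X^SO = 53, W^SO = 53 + 4.6·53 = 296.8.
Deadweight loss = 110.4.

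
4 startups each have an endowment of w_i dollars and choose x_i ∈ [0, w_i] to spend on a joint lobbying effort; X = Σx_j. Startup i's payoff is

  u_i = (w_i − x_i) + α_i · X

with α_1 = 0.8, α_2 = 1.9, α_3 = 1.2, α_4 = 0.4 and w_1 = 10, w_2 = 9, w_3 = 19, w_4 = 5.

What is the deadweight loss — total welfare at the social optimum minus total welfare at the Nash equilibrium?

∂u_i/∂x_i = α_i − 1, so startup i contributes w_i if α_i > 1, else 0.
α_i > 1 for i ∈ {2, 3}; NE contributions (0, 9, 19, 0), X = 28.
W^NE = Σw_i − X^NE + (Σα_i)·X^NE = 43 + 3.3·28 = 135.4.
Planner: ∂(Σu_j)/∂x_i = Σα_j − 1 = 3.3 > 0, so everyone contributes w_i; X^SO = 43, W^SO = 43 + 3.3·43 = 184.9.
Deadweight loss = 49.5.

49.5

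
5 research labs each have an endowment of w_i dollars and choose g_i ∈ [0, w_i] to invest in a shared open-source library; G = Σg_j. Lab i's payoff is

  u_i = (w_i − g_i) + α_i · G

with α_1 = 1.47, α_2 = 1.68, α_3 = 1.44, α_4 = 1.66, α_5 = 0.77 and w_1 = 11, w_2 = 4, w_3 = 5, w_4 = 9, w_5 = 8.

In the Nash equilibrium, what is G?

∂u_i/∂g_i = α_i − 1, so lab i contributes w_i if α_i > 1, else 0.
α_i > 1 for i ∈ {1, 2, 3, 4}; NE contributions (11, 4, 5, 9, 0), G = 29.

29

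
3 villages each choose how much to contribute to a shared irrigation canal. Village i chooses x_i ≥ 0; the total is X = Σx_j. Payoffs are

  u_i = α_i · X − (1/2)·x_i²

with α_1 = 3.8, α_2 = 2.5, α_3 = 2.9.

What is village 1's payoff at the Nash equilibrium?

Village i's FOC: ∂u_i/∂x_i = α_i − x_i = 0, so x_i* = α_i.
NE contributions = (3.8, 2.5, 2.9); X = 9.2.
u_1 = α_1·X − ½·(x_1)² = 3.8·9.2 − ½·3.8² = 27.74.

27.74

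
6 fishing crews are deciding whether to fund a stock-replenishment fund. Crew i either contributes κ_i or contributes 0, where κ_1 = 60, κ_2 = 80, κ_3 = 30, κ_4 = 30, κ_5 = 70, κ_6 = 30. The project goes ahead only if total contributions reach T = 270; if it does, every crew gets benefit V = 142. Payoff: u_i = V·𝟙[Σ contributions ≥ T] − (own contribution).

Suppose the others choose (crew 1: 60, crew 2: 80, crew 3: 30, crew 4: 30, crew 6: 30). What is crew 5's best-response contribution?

70

Others' total = 230. Contributing 70 brings total to 300 ≥ 270: gain V − κ_5 = 72.
Best response: 70.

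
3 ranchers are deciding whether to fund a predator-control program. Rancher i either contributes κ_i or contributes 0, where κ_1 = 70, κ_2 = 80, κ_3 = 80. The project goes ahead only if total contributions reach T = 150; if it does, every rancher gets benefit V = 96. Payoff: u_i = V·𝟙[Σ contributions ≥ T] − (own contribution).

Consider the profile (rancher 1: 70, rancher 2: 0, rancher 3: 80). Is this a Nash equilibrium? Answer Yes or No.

Yes

Total = 150 ≥ 150: provided.
Rancher 1 (pledges 70, payoff 26): dropping to 0 → total 80, payoff 0. No gain.
Rancher 2 (pledges 0, payoff 96): pledging 80 → total 230, payoff 16. No gain.
Rancher 3 (pledges 80, payoff 16): dropping to 0 → total 70, payoff 0. No gain.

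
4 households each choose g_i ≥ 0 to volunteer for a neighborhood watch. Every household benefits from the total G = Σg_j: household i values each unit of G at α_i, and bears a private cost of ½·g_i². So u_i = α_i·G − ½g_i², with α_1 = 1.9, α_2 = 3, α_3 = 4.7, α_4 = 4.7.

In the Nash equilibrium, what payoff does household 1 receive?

25.365

Household i's FOC: ∂u_i/∂g_i = α_i − g_i = 0, so g_i* = α_i.
NE contributions = (1.9, 3, 4.7, 4.7); G = 14.3.
u_1 = α_1·G − ½·(g_1)² = 1.9·14.3 − ½·1.9² = 25.365.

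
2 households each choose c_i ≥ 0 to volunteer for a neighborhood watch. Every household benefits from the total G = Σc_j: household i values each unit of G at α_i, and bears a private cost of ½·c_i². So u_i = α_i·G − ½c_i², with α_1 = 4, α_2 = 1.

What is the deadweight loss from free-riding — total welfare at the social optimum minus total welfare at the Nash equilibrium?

Household i's FOC: ∂u_i/∂c_i = α_i − c_i = 0, so c_i* = α_i.
NE contributions = (4, 1); G = 5.
W^NE = (Σα)·G − ½Σα_i² = 5² − ½·17 = 16.5.
Planner sets c_i = Σα_j = 5 for every i, so G^SO = 2·5 = 10.
W^SO = (Σα)·G^SO − ½·2·(Σα)² = (2/2)·5² = 25.
Deadweight loss = W^SO − W^NE = 8.5.

8.5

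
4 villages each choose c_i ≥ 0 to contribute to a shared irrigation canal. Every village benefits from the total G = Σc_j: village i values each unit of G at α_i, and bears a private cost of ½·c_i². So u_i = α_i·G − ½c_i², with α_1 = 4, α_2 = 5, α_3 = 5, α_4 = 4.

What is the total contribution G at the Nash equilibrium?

18

Village i's FOC: ∂u_i/∂c_i = α_i − c_i = 0, so c_i* = α_i.
NE contributions = (4, 5, 5, 4); G = 18.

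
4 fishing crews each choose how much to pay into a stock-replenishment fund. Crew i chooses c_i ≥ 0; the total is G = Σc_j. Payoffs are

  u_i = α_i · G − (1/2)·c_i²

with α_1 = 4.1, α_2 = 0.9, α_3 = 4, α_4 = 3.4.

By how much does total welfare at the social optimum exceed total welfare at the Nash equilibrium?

176.35

Crew i's FOC: ∂u_i/∂c_i = α_i − c_i = 0, so c_i* = α_i.
NE contributions = (4.1, 0.9, 4, 3.4); G = 12.4.
W^NE = (Σα)·G − ½Σα_i² = 12.4² − ½·45.18 = 131.17.
Planner sets c_i = Σα_j = 12.4 for every i, so G^SO = 4·12.4 = 49.6.
W^SO = (Σα)·G^SO − ½·4·(Σα)² = (4/2)·12.4² = 307.52.
Deadweight loss = W^SO − W^NE = 176.35.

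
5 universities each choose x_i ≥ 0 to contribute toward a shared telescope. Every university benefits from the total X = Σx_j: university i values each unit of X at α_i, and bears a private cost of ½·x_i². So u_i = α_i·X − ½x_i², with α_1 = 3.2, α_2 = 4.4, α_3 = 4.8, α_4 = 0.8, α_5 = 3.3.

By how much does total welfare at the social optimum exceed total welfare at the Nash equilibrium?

440.46

University i's FOC: ∂u_i/∂x_i = α_i − x_i = 0, so x_i* = α_i.
NE contributions = (3.2, 4.4, 4.8, 0.8, 3.3); X = 16.5.
W^NE = (Σα)·X − ½Σα_i² = 16.5² − ½·64.17 = 240.165.
Planner sets x_i = Σα_j = 16.5 for every i, so X^SO = 5·16.5 = 82.5.
W^SO = (Σα)·X^SO − ½·5·(Σα)² = (5/2)·16.5² = 680.625.
Deadweight loss = W^SO − W^NE = 440.46.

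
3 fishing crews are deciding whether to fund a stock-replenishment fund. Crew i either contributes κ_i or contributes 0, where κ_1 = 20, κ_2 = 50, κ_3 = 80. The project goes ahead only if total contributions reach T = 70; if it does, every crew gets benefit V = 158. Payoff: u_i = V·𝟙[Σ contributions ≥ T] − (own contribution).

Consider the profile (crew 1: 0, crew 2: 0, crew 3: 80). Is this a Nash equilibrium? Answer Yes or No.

Yes

Total = 80 ≥ 70: provided.
Crew 1 (pledges 0, payoff 158): pledging 20 → total 100, payoff 138. No gain.
Crew 2 (pledges 0, payoff 158): pledging 50 → total 130, payoff 108. No gain.
Crew 3 (pledges 80, payoff 78): dropping to 0 → total 0, payoff 0. No gain.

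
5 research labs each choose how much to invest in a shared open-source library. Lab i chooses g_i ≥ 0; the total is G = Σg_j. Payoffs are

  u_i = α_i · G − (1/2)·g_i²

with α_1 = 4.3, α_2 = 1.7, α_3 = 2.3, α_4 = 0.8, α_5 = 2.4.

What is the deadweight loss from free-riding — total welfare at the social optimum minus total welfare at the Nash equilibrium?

Lab i's FOC: ∂u_i/∂g_i = α_i − g_i = 0, so g_i* = α_i.
NE contributions = (4.3, 1.7, 2.3, 0.8, 2.4); G = 11.5.
W^NE = (Σα)·G − ½Σα_i² = 11.5² − ½·33.07 = 115.715.
Planner sets g_i = Σα_j = 11.5 for every i, so G^SO = 5·11.5 = 57.5.
W^SO = (Σα)·G^SO − ½·5·(Σα)² = (5/2)·11.5² = 330.625.
Deadweight loss = W^SO − W^NE = 214.91.

214.91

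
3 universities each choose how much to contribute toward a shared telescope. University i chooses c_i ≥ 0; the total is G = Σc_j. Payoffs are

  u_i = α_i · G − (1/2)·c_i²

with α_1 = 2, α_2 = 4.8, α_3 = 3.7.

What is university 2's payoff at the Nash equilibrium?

University i's FOC: ∂u_i/∂c_i = α_i − c_i = 0, so c_i* = α_i.
NE contributions = (2, 4.8, 3.7); G = 10.5.
u_2 = α_2·G − ½·(c_2)² = 4.8·10.5 − ½·4.8² = 38.88.

38.88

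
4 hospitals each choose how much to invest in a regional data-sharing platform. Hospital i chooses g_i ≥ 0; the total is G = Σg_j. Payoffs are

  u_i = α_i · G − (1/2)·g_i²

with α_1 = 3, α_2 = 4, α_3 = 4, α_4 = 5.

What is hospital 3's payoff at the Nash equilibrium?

56

Hospital i's FOC: ∂u_i/∂g_i = α_i − g_i = 0, so g_i* = α_i.
NE contributions = (3, 4, 4, 5); G = 16.
u_3 = α_3·G − ½·(g_3)² = 4·16 − ½·4² = 56.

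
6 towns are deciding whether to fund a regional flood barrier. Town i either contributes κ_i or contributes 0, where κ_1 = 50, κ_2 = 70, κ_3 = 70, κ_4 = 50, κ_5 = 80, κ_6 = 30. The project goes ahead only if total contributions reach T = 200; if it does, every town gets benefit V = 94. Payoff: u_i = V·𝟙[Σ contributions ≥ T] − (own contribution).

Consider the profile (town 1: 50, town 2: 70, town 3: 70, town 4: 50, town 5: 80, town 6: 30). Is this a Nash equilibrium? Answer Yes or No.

Total = 350 ≥ 200: provided.
Town 1 (pledges 50, payoff 44): dropping to 0 → total 300, payoff 94. Profitable deviation.

No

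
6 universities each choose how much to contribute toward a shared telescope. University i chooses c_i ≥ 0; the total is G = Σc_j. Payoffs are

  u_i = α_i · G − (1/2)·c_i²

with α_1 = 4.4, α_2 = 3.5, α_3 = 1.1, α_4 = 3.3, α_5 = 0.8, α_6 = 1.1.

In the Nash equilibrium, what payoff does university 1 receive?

University i's FOC: ∂u_i/∂c_i = α_i − c_i = 0, so c_i* = α_i.
NE contributions = (4.4, 3.5, 1.1, 3.3, 0.8, 1.1); G = 14.2.
u_1 = α_1·G − ½·(c_1)² = 4.4·14.2 − ½·4.4² = 52.8.

52.8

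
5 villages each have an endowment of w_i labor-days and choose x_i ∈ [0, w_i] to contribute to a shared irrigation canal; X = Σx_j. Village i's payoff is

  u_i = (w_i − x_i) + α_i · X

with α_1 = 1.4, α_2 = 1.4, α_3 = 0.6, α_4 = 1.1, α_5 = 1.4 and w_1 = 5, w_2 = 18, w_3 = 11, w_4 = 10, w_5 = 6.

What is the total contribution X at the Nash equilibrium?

39

∂u_i/∂x_i = α_i − 1, so village i contributes w_i if α_i > 1, else 0.
α_i > 1 for i ∈ {1, 2, 4, 5}; NE contributions (5, 18, 0, 10, 6), X = 39.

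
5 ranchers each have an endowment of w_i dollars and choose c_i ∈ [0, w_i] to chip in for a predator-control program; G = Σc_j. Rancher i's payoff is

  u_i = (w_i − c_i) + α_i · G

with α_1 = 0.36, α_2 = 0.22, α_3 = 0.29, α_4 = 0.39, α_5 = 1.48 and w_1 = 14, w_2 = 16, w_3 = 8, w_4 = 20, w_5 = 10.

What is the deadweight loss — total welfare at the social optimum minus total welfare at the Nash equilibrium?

100.92

∂u_i/∂c_i = α_i − 1, so rancher i contributes w_i if α_i > 1, else 0.
α_i > 1 for i ∈ {5}; NE contributions (0, 0, 0, 0, 10), G = 10.
W^NE = Σw_i − G^NE + (Σα_i)·G^NE = 68 + 1.74·10 = 85.4.
Planner: ∂(Σu_j)/∂c_i = Σα_j − 1 = 1.74 > 0, so everyone contributes w_i; G^SO = 68, W^SO = 68 + 1.74·68 = 186.32.
Deadweight loss = 100.92.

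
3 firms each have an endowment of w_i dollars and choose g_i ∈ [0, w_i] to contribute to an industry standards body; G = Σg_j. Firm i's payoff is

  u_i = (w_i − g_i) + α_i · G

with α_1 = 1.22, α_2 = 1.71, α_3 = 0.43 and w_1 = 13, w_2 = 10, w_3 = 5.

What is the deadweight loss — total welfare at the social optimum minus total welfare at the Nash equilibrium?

11.8

∂u_i/∂g_i = α_i − 1, so firm i contributes w_i if α_i > 1, else 0.
α_i > 1 for i ∈ {1, 2}; NE contributions (13, 10, 0), G = 23.
W^NE = Σw_i − G^NE + (Σα_i)·G^NE = 28 + 2.36·23 = 82.28.
Planner: ∂(Σu_j)/∂g_i = Σα_j − 1 = 2.36 > 0, so everyone contributes w_i; G^SO = 28, W^SO = 28 + 2.36·28 = 94.08.
Deadweight loss = 11.8.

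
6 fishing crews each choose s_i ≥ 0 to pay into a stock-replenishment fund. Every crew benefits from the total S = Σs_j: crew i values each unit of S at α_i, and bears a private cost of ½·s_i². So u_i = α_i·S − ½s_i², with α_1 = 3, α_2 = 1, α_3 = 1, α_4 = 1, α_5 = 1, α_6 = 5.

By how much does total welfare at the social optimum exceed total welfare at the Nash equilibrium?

Crew i's FOC: ∂u_i/∂s_i = α_i − s_i = 0, so s_i* = α_i.
NE contributions = (3, 1, 1, 1, 1, 5); S = 12.
W^NE = (Σα)·S − ½Σα_i² = 12² − ½·38 = 125.
Planner sets s_i = Σα_j = 12 for every i, so S^SO = 6·12 = 72.
W^SO = (Σα)·S^SO − ½·6·(Σα)² = (6/2)·12² = 432.
Deadweight loss = W^SO − W^NE = 307.

307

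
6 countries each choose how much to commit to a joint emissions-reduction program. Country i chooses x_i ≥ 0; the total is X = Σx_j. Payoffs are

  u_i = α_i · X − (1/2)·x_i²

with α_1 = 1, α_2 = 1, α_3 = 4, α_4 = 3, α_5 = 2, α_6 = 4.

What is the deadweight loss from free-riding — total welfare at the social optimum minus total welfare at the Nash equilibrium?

Country i's FOC: ∂u_i/∂x_i = α_i − x_i = 0, so x_i* = α_i.
NE contributions = (1, 1, 4, 3, 2, 4); X = 15.
W^NE = (Σα)·X − ½Σα_i² = 15² − ½·47 = 201.5.
Planner sets x_i = Σα_j = 15 for every i, so X^SO = 6·15 = 90.
W^SO = (Σα)·X^SO − ½·6·(Σα)² = (6/2)·15² = 675.
Deadweight loss = W^SO − W^NE = 473.5.

473.5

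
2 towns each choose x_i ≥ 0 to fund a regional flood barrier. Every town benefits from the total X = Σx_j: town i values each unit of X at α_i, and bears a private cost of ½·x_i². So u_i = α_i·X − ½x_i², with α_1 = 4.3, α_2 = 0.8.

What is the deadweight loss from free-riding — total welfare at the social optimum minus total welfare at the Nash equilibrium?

9.565

Town i's FOC: ∂u_i/∂x_i = α_i − x_i = 0, so x_i* = α_i.
NE contributions = (4.3, 0.8); X = 5.1.
W^NE = (Σα)·X − ½Σα_i² = 5.1² − ½·19.13 = 16.445.
Planner sets x_i = Σα_j = 5.1 for every i, so X^SO = 2·5.1 = 10.2.
W^SO = (Σα)·X^SO − ½·2·(Σα)² = (2/2)·5.1² = 26.01.
Deadweight loss = W^SO − W^NE = 9.565.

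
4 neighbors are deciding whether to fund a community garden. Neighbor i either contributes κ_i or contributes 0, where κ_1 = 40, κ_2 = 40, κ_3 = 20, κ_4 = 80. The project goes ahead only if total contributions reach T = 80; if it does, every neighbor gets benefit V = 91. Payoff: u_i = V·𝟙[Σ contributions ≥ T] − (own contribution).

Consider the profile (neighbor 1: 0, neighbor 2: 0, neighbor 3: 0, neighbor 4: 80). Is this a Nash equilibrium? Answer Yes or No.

Yes

Total = 80 ≥ 80: provided.
Neighbor 1 (pledges 0, payoff 91): pledging 40 → total 120, payoff 51. No gain.
Neighbor 2 (pledges 0, payoff 91): pledging 40 → total 120, payoff 51. No gain.
Neighbor 3 (pledges 0, payoff 91): pledging 20 → total 100, payoff 71. No gain.
Neighbor 4 (pledges 80, payoff 11): dropping to 0 → total 0, payoff 0. No gain.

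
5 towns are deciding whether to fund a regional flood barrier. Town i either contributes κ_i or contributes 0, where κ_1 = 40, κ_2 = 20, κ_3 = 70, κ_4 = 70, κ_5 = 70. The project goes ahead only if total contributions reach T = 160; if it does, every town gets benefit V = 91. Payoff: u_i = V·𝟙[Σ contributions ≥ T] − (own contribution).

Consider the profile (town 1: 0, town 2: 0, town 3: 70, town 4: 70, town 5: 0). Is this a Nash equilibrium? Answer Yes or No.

No

Total = 140 < 160: not provided.
Town 1 (pledges 0, payoff 0): pledging 40 → total 180, payoff 51. Profitable deviation.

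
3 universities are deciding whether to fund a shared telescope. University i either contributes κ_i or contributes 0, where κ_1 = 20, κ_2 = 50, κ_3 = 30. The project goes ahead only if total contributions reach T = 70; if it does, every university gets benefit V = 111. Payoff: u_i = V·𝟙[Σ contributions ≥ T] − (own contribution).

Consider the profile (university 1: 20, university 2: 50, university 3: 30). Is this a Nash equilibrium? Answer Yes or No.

Total = 100 ≥ 70: provided.
University 1 (pledges 20, payoff 91): dropping to 0 → total 80, payoff 111. Profitable deviation.

No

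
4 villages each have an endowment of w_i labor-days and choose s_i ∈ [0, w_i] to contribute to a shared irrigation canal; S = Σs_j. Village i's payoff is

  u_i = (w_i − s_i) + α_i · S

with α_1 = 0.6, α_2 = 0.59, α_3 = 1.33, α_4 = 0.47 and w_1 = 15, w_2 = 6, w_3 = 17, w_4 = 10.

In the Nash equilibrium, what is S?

17

∂u_i/∂s_i = α_i − 1, so village i contributes w_i if α_i > 1, else 0.
α_i > 1 for i ∈ {3}; NE contributions (0, 0, 17, 0), S = 17.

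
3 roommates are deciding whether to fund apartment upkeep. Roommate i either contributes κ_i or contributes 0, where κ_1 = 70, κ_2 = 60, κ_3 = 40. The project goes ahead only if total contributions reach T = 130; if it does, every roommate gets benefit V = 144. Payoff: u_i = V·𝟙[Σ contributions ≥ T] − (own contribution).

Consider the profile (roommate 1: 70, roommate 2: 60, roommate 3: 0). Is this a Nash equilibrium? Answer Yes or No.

Total = 130 ≥ 130: provided.
Roommate 1 (pledges 70, payoff 74): dropping to 0 → total 60, payoff 0. No gain.
Roommate 2 (pledges 60, payoff 84): dropping to 0 → total 70, payoff 0. No gain.
Roommate 3 (pledges 0, payoff 144): pledging 40 → total 170, payoff 104. No gain.

Yes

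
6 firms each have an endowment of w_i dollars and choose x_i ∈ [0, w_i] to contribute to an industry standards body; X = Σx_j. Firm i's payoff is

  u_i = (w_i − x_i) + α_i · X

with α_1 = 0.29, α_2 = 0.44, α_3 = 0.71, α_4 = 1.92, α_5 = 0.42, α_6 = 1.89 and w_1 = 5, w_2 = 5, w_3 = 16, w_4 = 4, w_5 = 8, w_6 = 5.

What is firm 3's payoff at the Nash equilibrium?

22.39

∂u_i/∂x_i = α_i − 1, so firm i contributes w_i if α_i > 1, else 0.
α_i > 1 for i ∈ {4, 6}; NE contributions (0, 0, 0, 4, 0, 5), X = 9.
u_3 = (16 − 0) + 0.71·9 = 22.39.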